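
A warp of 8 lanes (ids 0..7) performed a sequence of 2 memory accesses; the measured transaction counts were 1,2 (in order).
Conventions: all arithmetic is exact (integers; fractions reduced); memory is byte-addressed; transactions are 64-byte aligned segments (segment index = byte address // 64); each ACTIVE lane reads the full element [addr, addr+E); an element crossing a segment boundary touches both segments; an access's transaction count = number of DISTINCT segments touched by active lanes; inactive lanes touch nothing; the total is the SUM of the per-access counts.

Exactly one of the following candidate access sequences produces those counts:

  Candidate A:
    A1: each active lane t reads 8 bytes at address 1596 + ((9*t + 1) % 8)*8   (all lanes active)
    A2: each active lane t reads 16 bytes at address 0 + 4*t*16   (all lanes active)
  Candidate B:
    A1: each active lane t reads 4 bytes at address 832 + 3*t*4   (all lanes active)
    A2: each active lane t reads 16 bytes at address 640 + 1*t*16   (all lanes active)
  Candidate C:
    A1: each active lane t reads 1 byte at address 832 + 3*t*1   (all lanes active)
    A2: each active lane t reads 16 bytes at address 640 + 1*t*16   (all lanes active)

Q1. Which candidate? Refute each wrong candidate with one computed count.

A: A1 gives 2 transactions, not 1
B: A1 gives 2 transactions, not 1
C: all counts match (1,2)

Answer: C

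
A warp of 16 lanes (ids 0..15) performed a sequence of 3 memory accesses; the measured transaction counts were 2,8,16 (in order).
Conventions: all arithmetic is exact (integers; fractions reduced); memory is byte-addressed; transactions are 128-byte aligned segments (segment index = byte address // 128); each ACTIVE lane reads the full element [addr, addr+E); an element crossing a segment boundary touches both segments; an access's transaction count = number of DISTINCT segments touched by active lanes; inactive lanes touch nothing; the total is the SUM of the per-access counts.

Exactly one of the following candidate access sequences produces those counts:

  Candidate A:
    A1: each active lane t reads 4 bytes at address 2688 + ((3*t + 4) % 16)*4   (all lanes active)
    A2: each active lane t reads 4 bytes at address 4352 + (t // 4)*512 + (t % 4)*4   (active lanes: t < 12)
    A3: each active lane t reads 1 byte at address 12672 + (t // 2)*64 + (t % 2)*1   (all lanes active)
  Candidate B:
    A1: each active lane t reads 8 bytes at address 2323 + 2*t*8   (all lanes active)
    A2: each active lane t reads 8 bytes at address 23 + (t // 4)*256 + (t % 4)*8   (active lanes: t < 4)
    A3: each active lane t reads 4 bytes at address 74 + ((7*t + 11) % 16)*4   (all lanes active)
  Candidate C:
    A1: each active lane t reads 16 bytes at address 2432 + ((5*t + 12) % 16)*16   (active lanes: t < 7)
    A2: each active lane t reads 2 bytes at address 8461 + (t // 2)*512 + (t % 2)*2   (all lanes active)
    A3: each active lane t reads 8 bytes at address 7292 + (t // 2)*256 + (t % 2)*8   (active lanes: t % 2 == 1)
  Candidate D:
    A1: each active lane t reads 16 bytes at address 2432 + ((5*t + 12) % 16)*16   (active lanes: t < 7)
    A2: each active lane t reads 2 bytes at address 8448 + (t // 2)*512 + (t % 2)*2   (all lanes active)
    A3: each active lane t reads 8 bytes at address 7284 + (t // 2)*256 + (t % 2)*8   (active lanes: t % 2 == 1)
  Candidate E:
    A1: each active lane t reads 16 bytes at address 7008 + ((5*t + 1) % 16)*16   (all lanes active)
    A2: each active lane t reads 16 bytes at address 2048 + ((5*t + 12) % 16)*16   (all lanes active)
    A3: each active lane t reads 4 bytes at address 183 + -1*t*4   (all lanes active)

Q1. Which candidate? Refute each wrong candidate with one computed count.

A: A1 gives 1 transaction, not 2
B: A1 gives 3 transactions, not 2
C: A3 gives 8 transactions, not 16
E: A1 gives 3 transactions, not 2
D: all counts match (2,8,16)

Answer: D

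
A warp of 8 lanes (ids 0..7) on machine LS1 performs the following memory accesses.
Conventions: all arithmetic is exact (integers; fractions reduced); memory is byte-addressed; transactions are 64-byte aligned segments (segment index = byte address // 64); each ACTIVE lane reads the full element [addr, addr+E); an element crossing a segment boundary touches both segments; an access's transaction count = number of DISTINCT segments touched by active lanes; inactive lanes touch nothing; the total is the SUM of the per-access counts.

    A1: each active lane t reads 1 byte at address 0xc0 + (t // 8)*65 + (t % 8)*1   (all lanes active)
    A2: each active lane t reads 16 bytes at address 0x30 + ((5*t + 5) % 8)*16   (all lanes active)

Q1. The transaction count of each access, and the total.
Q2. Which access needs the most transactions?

A1: 1 transaction
A2: 3 transactions

Answer: 1,3; total 4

Answer: A2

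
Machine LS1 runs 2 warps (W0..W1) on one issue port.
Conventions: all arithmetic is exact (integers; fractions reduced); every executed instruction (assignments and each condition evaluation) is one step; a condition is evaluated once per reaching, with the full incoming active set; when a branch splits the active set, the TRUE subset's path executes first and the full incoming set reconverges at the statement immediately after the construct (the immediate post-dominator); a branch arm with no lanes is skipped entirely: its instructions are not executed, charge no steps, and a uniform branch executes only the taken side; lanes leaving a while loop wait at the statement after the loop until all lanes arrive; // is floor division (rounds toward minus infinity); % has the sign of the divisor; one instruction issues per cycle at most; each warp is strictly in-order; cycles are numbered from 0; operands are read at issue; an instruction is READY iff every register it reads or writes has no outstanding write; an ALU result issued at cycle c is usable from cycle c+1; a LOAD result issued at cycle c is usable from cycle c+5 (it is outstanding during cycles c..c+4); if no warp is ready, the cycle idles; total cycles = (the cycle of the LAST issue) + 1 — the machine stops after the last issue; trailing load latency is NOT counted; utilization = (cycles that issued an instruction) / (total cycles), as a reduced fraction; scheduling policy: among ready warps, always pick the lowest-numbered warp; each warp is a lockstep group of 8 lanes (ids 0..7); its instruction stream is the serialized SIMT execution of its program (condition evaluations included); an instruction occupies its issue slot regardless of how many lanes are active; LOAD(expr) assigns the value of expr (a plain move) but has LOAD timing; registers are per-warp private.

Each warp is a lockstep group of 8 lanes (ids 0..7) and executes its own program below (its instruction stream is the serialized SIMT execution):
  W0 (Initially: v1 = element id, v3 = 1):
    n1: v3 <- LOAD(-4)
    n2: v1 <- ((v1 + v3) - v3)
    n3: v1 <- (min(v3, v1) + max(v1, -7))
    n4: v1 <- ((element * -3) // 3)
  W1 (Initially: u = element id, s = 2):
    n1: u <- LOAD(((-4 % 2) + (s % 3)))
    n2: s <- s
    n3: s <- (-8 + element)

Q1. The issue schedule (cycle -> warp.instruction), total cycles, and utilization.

cycle 0: W0.I0
cycle 1: W1.I0
cycle 2: W1.I1
cycle 3: W1.I2
cycle 4: idle
cycle 5: W0.I1
cycle 6: W0.I2
cycle 7: W0.I3

Answer: 8 cycles, utilization 7/8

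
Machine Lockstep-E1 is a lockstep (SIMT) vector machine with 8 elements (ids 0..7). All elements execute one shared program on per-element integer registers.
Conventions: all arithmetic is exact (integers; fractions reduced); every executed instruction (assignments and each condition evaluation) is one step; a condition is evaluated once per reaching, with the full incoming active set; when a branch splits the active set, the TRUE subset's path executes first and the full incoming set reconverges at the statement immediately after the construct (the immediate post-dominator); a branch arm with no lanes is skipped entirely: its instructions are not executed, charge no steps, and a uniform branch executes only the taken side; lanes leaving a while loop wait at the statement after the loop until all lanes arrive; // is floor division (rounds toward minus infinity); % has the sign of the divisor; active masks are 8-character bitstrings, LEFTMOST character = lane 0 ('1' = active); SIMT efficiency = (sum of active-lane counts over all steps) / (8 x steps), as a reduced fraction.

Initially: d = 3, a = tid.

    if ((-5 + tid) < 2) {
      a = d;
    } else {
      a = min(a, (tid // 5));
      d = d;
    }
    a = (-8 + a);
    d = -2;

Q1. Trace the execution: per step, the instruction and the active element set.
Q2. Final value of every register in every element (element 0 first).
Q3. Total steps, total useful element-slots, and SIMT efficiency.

step 0: eval ((-5 + tid) < 2)        11111111
step 1: a <- d                       11111110
step 2: a <- min(a, (tid // 5))      00000001
step 3: d <- d                       00000001
step 4: a <- (-8 + a)                11111111
step 5: d <- -2                      11111111

Answer: 6 steps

d: -2,-2,-2,-2,-2,-2,-2,-2
a: -5,-5,-5,-5,-5,-5,-5,-7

steps = 6; useful = 33; efficiency = 33/48 = 11/16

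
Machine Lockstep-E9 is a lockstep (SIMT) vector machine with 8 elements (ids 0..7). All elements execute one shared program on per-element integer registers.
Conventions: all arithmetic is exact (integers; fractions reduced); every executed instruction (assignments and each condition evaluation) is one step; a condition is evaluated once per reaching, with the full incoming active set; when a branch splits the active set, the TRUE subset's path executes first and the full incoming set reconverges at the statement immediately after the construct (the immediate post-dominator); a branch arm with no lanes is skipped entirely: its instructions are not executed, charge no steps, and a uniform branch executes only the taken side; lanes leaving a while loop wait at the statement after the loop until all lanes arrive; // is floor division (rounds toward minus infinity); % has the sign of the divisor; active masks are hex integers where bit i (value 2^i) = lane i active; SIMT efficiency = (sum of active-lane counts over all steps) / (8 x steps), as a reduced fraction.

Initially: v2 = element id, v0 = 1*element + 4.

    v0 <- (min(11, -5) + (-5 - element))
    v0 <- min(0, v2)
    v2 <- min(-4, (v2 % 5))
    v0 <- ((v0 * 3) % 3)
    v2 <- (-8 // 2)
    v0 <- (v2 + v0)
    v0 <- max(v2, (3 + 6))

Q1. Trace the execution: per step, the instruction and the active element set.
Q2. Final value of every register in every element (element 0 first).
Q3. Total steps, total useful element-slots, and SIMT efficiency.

step 0: v0 <- (min(11, -5) + (-5 - element)) 0xff
step 1: v0 <- min(0, v2)             0xff
step 2: v2 <- min(-4, (v2 % 5))      0xff
step 3: v0 <- ((v0 * 3) % 3)         0xff
step 4: v2 <- (-8 // 2)              0xff
step 5: v0 <- (v2 + v0)              0xff
step 6: v0 <- max(v2, (3 + 6))       0xff

Answer: 7 steps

v2: -4,-4,-4,-4,-4,-4,-4,-4
v0: 9,9,9,9,9,9,9,9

steps = 7; useful = 56; efficiency = 56/56 = 1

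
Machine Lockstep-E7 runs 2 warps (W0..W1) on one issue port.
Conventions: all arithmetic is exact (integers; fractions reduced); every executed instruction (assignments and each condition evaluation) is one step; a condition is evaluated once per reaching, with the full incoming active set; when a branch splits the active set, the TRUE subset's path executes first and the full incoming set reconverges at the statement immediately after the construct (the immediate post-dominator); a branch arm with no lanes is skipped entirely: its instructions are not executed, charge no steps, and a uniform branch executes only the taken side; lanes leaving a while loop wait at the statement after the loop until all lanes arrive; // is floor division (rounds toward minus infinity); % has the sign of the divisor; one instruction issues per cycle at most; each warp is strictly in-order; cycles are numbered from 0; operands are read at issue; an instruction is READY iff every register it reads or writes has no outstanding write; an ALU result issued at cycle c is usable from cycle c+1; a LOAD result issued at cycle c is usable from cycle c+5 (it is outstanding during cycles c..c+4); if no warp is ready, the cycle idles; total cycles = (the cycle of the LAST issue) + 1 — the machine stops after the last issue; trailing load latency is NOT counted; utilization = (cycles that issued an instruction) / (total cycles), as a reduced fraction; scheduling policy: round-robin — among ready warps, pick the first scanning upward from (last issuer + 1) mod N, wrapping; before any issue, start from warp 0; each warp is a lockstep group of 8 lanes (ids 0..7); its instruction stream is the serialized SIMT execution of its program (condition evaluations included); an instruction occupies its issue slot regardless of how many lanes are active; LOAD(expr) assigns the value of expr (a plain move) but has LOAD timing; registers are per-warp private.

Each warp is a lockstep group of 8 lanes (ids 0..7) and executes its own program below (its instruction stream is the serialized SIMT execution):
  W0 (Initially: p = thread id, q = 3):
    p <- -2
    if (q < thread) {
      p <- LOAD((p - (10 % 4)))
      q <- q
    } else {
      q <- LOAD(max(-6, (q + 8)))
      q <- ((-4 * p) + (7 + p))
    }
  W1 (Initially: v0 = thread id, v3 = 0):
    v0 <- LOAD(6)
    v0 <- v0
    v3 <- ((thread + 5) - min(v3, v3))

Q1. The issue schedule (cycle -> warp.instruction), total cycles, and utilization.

cycle 0: W0.I0
cycle 1: W1.I0
cycle 2: W0.I1
cycle 3: W0.I2
cycle 4: W0.I3
cycle 5: W0.I4
cycle 6: W1.I1
cycle 7: W1.I2
cycle 8: idle
cycle 9: idle
cycle 10: W0.I5

Answer: 11 cycles, utilization 9/11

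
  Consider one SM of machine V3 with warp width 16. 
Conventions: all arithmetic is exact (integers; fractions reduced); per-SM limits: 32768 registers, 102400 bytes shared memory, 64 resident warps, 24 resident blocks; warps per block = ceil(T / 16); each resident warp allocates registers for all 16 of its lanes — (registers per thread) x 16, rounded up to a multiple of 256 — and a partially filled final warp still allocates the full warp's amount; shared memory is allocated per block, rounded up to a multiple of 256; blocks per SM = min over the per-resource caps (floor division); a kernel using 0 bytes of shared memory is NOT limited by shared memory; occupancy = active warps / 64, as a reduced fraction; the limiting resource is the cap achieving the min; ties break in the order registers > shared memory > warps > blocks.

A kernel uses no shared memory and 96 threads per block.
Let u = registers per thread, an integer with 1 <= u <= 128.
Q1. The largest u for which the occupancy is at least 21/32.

Answer: u = 48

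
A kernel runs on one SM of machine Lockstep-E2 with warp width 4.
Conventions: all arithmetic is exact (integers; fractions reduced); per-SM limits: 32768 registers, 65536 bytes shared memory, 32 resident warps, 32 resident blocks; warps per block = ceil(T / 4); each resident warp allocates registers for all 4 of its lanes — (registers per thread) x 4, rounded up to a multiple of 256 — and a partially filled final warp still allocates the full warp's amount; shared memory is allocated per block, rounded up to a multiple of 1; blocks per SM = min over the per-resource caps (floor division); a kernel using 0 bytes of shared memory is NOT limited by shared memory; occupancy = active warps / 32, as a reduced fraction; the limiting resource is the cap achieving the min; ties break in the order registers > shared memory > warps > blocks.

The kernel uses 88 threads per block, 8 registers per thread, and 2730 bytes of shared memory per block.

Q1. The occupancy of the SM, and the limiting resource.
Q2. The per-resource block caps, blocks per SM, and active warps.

Answer: occupancy 11/16, limited by warps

registers: 5 blocks
shared memory: 24 blocks
warps: 1 block
blocks: 32 blocks

Answer: 1 block, 22 active warps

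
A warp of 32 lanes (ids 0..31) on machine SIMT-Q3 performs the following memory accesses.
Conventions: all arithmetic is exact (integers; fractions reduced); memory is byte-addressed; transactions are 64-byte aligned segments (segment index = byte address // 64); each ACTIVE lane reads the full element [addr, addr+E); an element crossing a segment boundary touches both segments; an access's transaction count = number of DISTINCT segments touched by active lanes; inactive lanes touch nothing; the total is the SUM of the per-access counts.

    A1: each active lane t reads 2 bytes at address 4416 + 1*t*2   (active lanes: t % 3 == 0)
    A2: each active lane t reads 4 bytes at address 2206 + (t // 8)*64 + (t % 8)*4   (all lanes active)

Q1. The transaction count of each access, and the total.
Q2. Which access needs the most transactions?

A1: 1 transaction
A2: 4 transactions

Answer: 1,4; total 5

Answer: A2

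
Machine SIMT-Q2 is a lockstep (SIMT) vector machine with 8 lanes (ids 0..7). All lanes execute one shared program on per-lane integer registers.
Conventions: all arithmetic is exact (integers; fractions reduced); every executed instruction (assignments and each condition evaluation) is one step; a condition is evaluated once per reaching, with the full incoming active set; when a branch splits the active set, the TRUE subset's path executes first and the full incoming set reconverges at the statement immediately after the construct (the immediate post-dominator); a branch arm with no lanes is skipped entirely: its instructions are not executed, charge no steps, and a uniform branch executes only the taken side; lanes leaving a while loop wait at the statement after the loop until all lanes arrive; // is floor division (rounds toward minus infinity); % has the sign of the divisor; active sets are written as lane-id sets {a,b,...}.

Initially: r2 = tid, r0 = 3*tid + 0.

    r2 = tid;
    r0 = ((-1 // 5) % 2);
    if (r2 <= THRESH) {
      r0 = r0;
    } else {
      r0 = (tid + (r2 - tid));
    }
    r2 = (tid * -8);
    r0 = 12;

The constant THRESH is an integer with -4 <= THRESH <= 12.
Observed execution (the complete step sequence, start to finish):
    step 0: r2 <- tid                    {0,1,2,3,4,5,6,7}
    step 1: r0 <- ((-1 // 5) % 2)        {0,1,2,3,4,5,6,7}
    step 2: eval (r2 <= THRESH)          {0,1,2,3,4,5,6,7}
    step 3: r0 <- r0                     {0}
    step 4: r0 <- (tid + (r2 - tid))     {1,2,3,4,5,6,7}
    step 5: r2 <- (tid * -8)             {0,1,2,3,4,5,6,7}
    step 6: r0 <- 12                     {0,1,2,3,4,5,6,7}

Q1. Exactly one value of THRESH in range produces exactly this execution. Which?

Answer: THRESH = 0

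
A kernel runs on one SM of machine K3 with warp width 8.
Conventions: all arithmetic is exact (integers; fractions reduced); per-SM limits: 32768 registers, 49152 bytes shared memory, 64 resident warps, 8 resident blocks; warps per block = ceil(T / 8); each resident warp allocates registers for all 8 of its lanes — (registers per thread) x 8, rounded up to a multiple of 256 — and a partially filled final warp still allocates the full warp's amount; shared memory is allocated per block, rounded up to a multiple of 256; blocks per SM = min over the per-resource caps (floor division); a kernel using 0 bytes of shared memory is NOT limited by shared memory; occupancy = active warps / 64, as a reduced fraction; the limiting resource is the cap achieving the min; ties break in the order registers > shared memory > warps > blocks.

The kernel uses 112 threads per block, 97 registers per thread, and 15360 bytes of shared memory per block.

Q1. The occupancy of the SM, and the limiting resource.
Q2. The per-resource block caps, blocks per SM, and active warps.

Answer: occupancy 7/16, limited by registers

registers: 2 blocks
shared memory: 3 blocks
warps: 4 blocks
blocks: 8 blocks

Answer: 2 blocks, 28 active warps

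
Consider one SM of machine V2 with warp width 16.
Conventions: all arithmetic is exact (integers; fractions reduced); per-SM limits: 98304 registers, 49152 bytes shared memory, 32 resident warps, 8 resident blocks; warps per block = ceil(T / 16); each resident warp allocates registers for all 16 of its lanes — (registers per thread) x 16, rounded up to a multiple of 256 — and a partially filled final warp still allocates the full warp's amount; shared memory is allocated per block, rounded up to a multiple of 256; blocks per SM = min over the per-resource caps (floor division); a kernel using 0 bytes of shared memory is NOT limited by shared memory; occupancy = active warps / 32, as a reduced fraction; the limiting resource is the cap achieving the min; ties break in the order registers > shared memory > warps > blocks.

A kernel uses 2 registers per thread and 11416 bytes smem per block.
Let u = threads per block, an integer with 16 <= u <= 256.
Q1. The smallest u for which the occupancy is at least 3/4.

Answer: u = 81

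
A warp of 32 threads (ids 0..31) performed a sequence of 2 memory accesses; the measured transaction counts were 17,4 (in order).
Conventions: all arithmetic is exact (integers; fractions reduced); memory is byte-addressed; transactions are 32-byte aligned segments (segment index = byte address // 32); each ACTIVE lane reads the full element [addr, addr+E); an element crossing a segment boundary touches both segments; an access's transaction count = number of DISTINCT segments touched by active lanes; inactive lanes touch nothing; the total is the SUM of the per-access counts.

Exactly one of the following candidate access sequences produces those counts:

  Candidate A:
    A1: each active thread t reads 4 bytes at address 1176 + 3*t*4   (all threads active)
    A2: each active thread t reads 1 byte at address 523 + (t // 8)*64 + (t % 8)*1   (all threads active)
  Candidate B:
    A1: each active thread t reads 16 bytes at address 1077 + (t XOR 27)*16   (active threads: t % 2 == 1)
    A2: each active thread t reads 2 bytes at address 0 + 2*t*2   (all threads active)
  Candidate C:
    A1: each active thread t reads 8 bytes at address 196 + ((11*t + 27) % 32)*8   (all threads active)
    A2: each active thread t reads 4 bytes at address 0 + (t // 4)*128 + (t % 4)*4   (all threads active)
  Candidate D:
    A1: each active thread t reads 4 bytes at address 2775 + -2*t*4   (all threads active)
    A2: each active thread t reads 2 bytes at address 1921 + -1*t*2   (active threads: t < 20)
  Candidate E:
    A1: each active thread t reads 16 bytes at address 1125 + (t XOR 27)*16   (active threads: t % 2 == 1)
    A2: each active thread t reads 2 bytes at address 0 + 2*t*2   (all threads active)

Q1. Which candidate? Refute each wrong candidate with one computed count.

A: A1 gives 13 transactions, not 17
C: A1 gives 9 transactions, not 17
D: A1 gives 9 transactions, not 17
E: A1 gives 16 transactions, not 17
B: all counts match (17,4)

Answer: B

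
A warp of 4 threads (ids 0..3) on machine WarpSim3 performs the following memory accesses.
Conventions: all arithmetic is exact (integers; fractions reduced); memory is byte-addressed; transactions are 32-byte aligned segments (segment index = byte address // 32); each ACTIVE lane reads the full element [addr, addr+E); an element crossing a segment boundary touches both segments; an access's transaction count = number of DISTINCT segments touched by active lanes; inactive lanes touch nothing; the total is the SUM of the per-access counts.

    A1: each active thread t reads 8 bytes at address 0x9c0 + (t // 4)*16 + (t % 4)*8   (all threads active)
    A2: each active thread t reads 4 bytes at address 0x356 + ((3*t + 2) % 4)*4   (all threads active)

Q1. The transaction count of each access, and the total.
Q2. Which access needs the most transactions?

A1: 1 transaction
A2: 2 transactions

Answer: 1,2; total 3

Answer: A2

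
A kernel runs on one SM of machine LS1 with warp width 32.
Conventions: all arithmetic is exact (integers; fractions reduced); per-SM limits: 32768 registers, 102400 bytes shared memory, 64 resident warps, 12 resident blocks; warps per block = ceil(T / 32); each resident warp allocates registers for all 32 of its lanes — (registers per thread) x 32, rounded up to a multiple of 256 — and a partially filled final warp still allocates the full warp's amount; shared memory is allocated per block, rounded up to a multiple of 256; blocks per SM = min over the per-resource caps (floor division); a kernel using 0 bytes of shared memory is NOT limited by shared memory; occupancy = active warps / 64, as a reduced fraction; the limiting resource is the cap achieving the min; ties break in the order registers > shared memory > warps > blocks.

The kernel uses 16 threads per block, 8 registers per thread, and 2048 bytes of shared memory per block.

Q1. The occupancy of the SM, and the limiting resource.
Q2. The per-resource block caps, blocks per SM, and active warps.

Answer: occupancy 3/16, limited by blocks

registers: 128 blocks
shared memory: 50 blocks
warps: 64 blocks
blocks: 12 blocks

Answer: 12 blocks, 12 active warps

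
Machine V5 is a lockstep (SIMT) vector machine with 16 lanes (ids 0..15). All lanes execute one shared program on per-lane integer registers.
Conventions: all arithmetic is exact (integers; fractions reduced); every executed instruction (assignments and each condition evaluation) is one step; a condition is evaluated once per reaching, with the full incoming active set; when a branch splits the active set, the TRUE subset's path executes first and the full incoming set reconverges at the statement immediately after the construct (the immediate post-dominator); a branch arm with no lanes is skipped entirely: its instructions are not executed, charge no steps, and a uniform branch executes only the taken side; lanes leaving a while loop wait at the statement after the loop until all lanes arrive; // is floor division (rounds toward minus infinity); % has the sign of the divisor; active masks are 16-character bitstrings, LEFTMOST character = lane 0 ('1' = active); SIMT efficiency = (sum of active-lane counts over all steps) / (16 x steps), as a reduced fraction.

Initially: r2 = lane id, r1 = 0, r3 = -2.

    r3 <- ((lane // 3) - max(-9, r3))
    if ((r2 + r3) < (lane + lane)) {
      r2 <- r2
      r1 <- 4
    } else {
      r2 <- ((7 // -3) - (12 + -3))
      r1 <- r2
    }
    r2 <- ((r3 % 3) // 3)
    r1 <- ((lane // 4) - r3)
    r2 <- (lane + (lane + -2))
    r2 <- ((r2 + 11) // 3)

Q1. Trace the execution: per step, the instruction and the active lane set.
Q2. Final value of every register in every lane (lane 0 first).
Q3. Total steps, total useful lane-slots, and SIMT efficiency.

step 0: r3 <- ((lane // 3) - max(-9, r3)) 1111111111111111
step 1: eval ((r2 + r3) < (lane + lane)) 1111111111111111
step 2: r2 <- r2                     0000111111111111
step 3: r1 <- 4                      0000111111111111
step 4: r2 <- ((7 // -3) - (12 + -3)) 1111000000000000
step 5: r1 <- r2                     1111000000000000
step 6: r2 <- ((r3 % 3) // 3)        1111111111111111
step 7: r1 <- ((lane // 4) - r3)     1111111111111111
step 8: r2 <- (lane + (lane + -2))   1111111111111111
step 9: r2 <- ((r2 + 11) // 3)       1111111111111111

Answer: 10 steps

r2: 3,3,4,5,5,6,7,7,8,9,9,10,11,11,12,13
r1: -2,-2,-2,-3,-2,-2,-3,-3,-2,-3,-3,-3,-3,-3,-3,-4
r3: 2,2,2,3,3,3,4,4,4,5,5,5,6,6,6,7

steps = 10; useful = 128; efficiency = 128/160 = 4/5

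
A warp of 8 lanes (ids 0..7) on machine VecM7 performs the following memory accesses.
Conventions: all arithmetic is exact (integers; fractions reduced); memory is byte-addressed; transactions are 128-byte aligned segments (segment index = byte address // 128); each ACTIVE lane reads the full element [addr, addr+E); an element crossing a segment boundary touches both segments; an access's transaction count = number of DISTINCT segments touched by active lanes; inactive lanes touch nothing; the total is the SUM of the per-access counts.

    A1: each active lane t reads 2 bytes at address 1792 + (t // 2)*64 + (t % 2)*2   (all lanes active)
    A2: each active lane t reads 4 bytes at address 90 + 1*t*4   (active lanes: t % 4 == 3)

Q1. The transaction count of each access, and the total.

A1: 2 transactions
A2: 1 transaction

Answer: 2,1; total 3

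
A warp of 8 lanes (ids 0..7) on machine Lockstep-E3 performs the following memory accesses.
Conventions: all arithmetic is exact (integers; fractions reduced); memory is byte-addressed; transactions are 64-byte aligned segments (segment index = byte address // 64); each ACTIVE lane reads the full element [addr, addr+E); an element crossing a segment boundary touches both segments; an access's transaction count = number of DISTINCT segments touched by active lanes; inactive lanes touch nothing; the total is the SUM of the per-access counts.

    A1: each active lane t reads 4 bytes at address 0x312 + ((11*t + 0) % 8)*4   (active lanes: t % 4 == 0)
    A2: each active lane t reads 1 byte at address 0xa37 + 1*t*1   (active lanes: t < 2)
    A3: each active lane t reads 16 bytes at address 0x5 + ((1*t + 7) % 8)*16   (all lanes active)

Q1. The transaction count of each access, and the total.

A1: 1 transaction
A2: 1 transaction
A3: 3 transactions

Answer: 1,1,3; total 5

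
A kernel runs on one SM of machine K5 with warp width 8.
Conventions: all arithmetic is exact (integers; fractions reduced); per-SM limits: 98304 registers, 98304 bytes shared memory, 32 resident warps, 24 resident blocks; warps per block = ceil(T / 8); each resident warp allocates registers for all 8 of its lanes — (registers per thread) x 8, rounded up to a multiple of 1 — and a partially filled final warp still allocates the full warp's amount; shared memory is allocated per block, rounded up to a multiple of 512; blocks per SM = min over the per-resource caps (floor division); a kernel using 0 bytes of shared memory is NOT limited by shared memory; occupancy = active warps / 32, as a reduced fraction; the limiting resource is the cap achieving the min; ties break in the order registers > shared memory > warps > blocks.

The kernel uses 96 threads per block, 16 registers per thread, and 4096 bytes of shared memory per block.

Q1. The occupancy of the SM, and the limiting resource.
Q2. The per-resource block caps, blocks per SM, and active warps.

Answer: occupancy 3/4, limited by warps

registers: 64 blocks
shared memory: 24 blocks
warps: 2 blocks
blocks: 24 blocks

Answer: 2 blocks, 24 active warps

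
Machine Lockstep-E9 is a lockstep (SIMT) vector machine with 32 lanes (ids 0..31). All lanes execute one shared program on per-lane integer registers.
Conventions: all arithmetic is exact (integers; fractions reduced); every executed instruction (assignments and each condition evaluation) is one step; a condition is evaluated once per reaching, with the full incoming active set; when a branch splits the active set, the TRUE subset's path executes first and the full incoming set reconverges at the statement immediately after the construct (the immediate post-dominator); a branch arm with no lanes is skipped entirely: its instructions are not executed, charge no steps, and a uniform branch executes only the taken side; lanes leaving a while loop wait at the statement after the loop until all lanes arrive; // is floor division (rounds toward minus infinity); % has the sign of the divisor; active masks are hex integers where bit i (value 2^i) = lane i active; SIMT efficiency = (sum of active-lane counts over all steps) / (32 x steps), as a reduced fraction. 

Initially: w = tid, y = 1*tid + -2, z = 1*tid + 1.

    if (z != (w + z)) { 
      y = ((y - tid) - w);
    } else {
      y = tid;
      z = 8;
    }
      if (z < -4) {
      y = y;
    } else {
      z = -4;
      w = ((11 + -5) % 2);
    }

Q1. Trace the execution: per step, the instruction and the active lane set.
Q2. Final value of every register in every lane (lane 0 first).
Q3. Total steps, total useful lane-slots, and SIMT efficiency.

step 0: eval (z != (w + z))          0xffffffff
step 1: y <- ((y - tid) - w)         0xfffffffe
step 2: y <- tid                     0x00000001
step 3: z <- 8                       0x00000001
step 4: eval (z < -4)                0xffffffff
step 5: z <- -4                      0xffffffff
step 6: w <- ((11 + -5) % 2)         0xffffffff

Answer: 7 steps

w: 0,0,0,0,0,0,0,0,0,0,0,0,0,0,0,0,0,0,0,0,0,0,0,0,0,0,0,0,0,0,0,0
y: 0,-3,-4,-5,-6,-7,-8,-9,-10,-11,-12,-13,-14,-15,-16,-17,-18,-19,-20,-21,-22,-23,-24,-25,-26,-27,-28,-29,-30,-31,-32,-33
z: -4,-4,-4,-4,-4,-4,-4,-4,-4,-4,-4,-4,-4,-4,-4,-4,-4,-4,-4,-4,-4,-4,-4,-4,-4,-4,-4,-4,-4,-4,-4,-4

steps = 7; useful = 161; efficiency = 161/224 = 23/32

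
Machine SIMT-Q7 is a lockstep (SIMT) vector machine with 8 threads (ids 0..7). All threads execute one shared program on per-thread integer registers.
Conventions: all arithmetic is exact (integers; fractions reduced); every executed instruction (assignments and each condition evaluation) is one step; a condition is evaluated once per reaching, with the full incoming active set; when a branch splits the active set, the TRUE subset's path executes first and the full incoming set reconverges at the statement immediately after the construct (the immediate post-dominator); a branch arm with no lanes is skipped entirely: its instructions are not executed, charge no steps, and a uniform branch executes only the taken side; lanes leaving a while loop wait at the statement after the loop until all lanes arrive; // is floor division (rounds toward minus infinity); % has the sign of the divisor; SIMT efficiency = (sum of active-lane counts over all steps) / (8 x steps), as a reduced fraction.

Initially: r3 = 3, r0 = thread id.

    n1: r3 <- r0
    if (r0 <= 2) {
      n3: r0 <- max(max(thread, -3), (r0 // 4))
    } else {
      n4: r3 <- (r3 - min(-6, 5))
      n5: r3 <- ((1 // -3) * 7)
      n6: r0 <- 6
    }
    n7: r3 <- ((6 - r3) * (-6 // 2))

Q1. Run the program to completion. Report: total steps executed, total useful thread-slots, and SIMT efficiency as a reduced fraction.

Answer: 7 steps, 42 useful, 3/4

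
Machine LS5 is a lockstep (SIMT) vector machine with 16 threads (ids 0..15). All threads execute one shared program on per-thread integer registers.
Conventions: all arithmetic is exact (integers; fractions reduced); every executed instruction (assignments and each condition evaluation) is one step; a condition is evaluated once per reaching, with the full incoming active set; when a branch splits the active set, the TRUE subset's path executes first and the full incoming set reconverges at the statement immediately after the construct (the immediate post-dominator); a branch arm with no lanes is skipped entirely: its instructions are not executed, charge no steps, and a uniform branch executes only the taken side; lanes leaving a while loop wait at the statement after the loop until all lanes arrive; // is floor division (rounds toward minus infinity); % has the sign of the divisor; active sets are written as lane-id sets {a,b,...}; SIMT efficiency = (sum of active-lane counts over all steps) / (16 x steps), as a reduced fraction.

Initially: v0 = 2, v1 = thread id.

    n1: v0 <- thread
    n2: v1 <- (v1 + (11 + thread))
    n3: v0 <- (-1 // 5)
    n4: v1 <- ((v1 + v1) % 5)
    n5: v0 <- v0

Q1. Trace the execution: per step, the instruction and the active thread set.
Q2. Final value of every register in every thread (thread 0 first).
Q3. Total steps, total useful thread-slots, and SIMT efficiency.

step 0: v0 <- thread                 {0,1,2,3,4,5,6,7,8,9,10,11,12,13,14,15}
step 1: v1 <- (v1 + (11 + thread))   {0,1,2,3,4,5,6,7,8,9,10,11,12,13,14,15}
step 2: v0 <- (-1 // 5)              {0,1,2,3,4,5,6,7,8,9,10,11,12,13,14,15}
step 3: v1 <- ((v1 + v1) % 5)        {0,1,2,3,4,5,6,7,8,9,10,11,12,13,14,15}
step 4: v0 <- v0                     {0,1,2,3,4,5,6,7,8,9,10,11,12,13,14,15}

Answer: 5 steps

v0: -1,-1,-1,-1,-1,-1,-1,-1,-1,-1,-1,-1,-1,-1,-1,-1
v1: 2,1,0,4,3,2,1,0,4,3,2,1,0,4,3,2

steps = 5; useful = 80; efficiency = 80/80 = 1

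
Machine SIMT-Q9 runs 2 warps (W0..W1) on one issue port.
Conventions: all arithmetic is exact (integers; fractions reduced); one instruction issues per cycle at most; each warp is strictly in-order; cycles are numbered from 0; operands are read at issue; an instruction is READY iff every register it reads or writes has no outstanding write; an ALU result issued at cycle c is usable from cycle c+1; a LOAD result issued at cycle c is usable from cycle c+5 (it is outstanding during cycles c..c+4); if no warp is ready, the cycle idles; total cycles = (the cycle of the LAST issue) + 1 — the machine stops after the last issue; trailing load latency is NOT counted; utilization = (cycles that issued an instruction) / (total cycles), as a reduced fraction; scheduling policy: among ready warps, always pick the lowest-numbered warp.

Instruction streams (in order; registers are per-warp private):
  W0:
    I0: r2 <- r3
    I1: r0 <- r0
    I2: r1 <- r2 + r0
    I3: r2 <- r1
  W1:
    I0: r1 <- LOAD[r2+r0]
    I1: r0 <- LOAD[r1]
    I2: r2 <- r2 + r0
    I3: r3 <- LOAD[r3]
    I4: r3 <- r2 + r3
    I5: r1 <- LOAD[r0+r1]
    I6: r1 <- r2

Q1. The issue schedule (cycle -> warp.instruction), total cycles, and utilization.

cycle 0: W0.I0
cycle 1: W0.I1
cycle 2: W0.I2
cycle 3: W0.I3
cycle 4: W1.I0
cycle 5: idle
cycle 6: idle
cycle 7: idle
cycle 8: idle
cycle 9: W1.I1
cycle 10: idle
cycle 11: idle
cycle 12: idle
cycle 13: idle
cycle 14: W1.I2
cycle 15: W1.I3
cycle 16: idle
cycle 17: idle
cycle 18: idle
cycle 19: idle
cycle 20: W1.I4
cycle 21: W1.I5
cycle 22: idle
cycle 23: idle
cycle 24: idle
cycle 25: idle
cycle 26: W1.I6

Answer: 27 cycles, utilization 11/27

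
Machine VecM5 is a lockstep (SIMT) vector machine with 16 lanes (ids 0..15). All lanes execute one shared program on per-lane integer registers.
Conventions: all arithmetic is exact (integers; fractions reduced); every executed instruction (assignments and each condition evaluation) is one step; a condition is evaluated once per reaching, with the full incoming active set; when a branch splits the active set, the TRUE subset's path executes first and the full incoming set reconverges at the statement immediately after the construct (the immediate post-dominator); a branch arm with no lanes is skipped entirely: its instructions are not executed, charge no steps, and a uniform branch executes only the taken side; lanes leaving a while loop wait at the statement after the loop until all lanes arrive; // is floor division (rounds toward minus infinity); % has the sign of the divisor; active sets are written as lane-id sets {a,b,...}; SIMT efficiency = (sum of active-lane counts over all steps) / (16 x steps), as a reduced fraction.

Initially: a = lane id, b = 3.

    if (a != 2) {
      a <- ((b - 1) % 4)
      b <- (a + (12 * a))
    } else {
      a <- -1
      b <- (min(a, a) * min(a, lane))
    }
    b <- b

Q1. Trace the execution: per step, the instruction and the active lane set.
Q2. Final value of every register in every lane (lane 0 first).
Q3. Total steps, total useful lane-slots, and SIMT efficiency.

step 0: eval (a != 2)                {0,1,2,3,4,5,6,7,8,9,10,11,12,13,14,15}
step 1: a <- ((b - 1) % 4)           {0,1,3,4,5,6,7,8,9,10,11,12,13,14,15}
step 2: b <- (a + (12 * a))          {0,1,3,4,5,6,7,8,9,10,11,12,13,14,15}
step 3: a <- -1                      {2}
step 4: b <- (min(a, a) * min(a, lane)) {2}
step 5: b <- b                       {0,1,2,3,4,5,6,7,8,9,10,11,12,13,14,15}

Answer: 6 steps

a: 2,2,-1,2,2,2,2,2,2,2,2,2,2,2,2,2
b: 26,26,1,26,26,26,26,26,26,26,26,26,26,26,26,26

steps = 6; useful = 64; efficiency = 64/96 = 2/3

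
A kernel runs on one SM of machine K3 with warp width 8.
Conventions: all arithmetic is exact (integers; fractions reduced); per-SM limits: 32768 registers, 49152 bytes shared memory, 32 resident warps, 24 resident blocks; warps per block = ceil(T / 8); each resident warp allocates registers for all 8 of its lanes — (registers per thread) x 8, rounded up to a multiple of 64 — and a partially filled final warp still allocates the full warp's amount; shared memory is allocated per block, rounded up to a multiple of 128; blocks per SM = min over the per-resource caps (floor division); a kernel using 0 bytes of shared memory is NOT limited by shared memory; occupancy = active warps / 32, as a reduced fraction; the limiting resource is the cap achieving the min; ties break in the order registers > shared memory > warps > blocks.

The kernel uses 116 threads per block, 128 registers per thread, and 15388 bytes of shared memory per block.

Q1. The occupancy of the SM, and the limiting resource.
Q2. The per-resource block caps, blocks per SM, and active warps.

Answer: occupancy 15/16, limited by registers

registers: 2 blocks
shared memory: 3 blocks
warps: 2 blocks
blocks: 24 blocks

Answer: 2 blocks, 30 active warps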